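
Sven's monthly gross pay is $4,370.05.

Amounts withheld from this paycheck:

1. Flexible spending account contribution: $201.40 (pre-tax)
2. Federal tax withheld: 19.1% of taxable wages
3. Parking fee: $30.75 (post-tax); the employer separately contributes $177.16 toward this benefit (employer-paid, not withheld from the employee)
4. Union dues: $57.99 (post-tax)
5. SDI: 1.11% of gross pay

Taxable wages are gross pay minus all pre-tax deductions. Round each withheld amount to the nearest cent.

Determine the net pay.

$3,235.19

Flexible spending account contribution: $201.40
Taxable wages = $4,370.05 − $201.40 = $4,168.65
Federal tax withheld: $4,168.65 × 0.191 = $796.21
SDI: $4,370.05 × 0.0111 = $48.51
Union dues: $57.99
Parking fee: $30.75
(Employer's $177.16 toward parking fee is not withheld from the employee.)
Total deductions = $201.40 + $796.21 + $48.51 + $57.99 + $30.75 = $1,134.86
Net pay = $4,370.05 − $1,134.86 = $3,235.19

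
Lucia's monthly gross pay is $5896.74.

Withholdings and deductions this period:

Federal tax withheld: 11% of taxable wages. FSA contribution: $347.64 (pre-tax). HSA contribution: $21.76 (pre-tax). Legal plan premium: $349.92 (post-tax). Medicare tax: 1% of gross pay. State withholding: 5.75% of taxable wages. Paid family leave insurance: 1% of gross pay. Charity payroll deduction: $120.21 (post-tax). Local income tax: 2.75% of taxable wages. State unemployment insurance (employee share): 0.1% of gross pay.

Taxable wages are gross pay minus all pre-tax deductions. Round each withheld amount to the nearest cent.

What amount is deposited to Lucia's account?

HSA contribution: $21.76
FSA contribution: $347.64
Pre-tax total = $21.76 + $347.64 = $369.40
Taxable wages = $5896.74 − $369.40 = $5527.34
Local income tax: $5527.34 × 0.0275 = $152.00
Federal tax withheld: $5527.34 × 0.11 = $608.01
State withholding: $5527.34 × 0.0575 = $317.82
Medicare tax: $5896.74 × 0.01 = $58.97
State unemployment insurance (employee share): $5896.74 × 0.001 = $5.90
Paid family leave insurance: $5896.74 × 0.01 = $58.97
Legal plan premium: $349.92
Charity payroll deduction: $120.21
Total deductions = $21.76 + $347.64 + $152.00 + $608.01 + $317.82 + $58.97 + $5.90 + $58.97 + $349.92 + $120.21 = $2041.20
Net pay = $5896.74 − $2041.20 = $3855.54

$3855.54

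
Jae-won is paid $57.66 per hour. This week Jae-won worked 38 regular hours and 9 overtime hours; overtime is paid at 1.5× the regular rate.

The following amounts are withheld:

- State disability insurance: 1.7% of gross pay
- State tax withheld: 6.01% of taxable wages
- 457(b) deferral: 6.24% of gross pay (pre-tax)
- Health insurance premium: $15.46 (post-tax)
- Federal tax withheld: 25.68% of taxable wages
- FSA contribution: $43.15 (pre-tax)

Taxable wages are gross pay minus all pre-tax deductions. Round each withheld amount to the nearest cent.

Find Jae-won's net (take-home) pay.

$1,806.46

Regular pay: 38 × $57.66 = $2,191.08
Overtime pay: 9 × $57.66 × 1.5 = $778.41
Gross pay = $2,191.08 + $778.41 = $2,969.49
457(b) deferral: $2,969.49 × 0.0624 = $185.30
FSA contribution: $43.15
Pre-tax total = $185.30 + $43.15 = $228.45
Taxable wages = $2,969.49 − $228.45 = $2,741.04
Federal tax withheld: $2,741.04 × 0.2568 = $703.90
State tax withheld: $2,741.04 × 0.0601 = $164.74
State disability insurance: $2,969.49 × 0.017 = $50.48
Health insurance premium: $15.46
Total deductions = $185.30 + $43.15 + $703.90 + $164.74 + $50.48 + $15.46 = $1,163.03
Net pay = $2,969.49 − $1,163.03 = $1,806.46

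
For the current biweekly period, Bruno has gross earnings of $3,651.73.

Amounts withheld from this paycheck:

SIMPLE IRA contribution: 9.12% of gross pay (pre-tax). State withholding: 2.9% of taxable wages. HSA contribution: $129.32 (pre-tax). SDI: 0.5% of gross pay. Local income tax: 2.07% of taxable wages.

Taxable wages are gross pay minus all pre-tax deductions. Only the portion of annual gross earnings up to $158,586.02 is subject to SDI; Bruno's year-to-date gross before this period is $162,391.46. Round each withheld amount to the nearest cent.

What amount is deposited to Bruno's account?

$3,030.86

HSA contribution: $129.32
SIMPLE IRA contribution: $3,651.73 × 0.0912 = $333.04
Pre-tax total = $129.32 + $333.04 = $462.36
Taxable wages = $3,651.73 − $462.36 = $3,189.37
Local income tax: $3,189.37 × 0.0207 = $66.02
State withholding: $3,189.37 × 0.029 = $92.49
SDI: annual cap $158,586.02 already reached (YTD $162,391.46), so $0.00
Total deductions = $129.32 + $333.04 + $66.02 + $92.49 + $0.00 = $620.87
Net pay = $3,651.73 − $620.87 = $3,030.86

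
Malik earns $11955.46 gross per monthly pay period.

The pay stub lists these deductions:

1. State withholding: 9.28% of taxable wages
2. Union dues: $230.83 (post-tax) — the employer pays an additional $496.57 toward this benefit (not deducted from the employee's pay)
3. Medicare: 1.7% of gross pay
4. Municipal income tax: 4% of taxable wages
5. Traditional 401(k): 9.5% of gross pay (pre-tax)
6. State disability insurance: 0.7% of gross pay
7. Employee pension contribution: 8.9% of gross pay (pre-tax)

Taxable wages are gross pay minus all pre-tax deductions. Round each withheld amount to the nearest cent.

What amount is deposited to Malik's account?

$7942.34

Employee pension contribution: $11955.46 × 0.089 = $1064.04
Traditional 401(k): $11955.46 × 0.095 = $1135.77
Pre-tax total = $1064.04 + $1135.77 = $2199.81
Taxable wages = $11955.46 − $2199.81 = $9755.65
Municipal income tax: $9755.65 × 0.04 = $390.23
State withholding: $9755.65 × 0.0928 = $905.32
State disability insurance: $11955.46 × 0.007 = $83.69
Medicare: $11955.46 × 0.017 = $203.24
Union dues: $230.83
(Employer's $496.57 toward union dues is not withheld from the employee.)
Total deductions = $1064.04 + $1135.77 + $390.23 + $905.32 + $83.69 + $203.24 + $230.83 = $4013.12
Net pay = $11955.46 − $4013.12 = $7942.34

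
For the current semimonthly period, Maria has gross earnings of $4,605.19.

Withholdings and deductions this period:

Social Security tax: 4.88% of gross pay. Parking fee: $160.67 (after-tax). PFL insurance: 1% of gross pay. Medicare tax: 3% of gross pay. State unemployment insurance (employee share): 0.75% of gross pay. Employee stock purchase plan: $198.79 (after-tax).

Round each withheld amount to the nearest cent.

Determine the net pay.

Medicare tax: $4,605.19 × 0.03 = $138.16
State unemployment insurance (employee share): $4,605.19 × 0.0075 = $34.54
Social Security tax: $4,605.19 × 0.0488 = $224.73
PFL insurance: $4,605.19 × 0.01 = $46.05
Employee stock purchase plan: $198.79
Parking fee: $160.67
Total deductions = $138.16 + $34.54 + $224.73 + $46.05 + $198.79 + $160.67 = $802.94
Net pay = $4,605.19 − $802.94 = $3,802.25

$3,802.25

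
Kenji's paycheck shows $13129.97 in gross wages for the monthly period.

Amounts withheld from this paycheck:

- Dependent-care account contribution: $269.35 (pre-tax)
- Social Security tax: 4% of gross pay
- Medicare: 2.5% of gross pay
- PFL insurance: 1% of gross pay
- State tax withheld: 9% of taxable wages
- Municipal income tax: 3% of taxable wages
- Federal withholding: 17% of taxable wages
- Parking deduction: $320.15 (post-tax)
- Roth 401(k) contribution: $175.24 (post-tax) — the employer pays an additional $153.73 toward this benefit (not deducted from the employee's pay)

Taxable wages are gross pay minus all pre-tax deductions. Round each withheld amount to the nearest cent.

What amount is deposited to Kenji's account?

$7650.89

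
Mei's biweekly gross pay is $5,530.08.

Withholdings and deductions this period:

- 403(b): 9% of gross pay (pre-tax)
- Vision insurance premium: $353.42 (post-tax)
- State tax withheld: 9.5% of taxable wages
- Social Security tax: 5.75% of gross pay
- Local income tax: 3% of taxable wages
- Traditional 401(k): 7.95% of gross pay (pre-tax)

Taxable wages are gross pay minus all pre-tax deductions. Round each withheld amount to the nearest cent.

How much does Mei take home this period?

403(b): $5,530.08 × 0.09 = $497.71
Traditional 401(k): $5,530.08 × 0.0795 = $439.64
Pre-tax total = $497.71 + $439.64 = $937.35
Taxable wages = $5,530.08 − $937.35 = $4,592.73
Local income tax: $4,592.73 × 0.03 = $137.78
State tax withheld: $4,592.73 × 0.095 = $436.31
Social Security tax: $5,530.08 × 0.0575 = $317.98
Vision insurance premium: $353.42
Total deductions = $497.71 + $439.64 + $137.78 + $436.31 + $317.98 + $353.42 = $2,182.84
Net pay = $5,530.08 − $2,182.84 = $3,347.24

$3,347.24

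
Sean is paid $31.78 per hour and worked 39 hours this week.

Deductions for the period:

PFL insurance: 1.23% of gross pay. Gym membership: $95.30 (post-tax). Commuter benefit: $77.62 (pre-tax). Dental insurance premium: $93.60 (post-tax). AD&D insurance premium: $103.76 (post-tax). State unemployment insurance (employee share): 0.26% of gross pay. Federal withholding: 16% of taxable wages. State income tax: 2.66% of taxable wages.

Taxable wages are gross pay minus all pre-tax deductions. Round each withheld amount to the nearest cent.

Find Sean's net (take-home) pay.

$633.89

Gross pay: 39 × $31.78 = $1,239.42
Commuter benefit: $77.62
Taxable wages = $1,239.42 − $77.62 = $1,161.80
State income tax: $1,161.80 × 0.0266 = $30.90
Federal withholding: $1,161.80 × 0.16 = $185.89
PFL insurance: $1,239.42 × 0.0123 = $15.24
State unemployment insurance (employee share): $1,239.42 × 0.0026 = $3.22
AD&D insurance premium: $103.76
Dental insurance premium: $93.60
Gym membership: $95.30
Total deductions = $77.62 + $30.90 + $185.89 + $15.24 + $3.22 + $103.76 + $93.60 + $95.30 = $605.53
Net pay = $1,239.42 − $605.53 = $633.89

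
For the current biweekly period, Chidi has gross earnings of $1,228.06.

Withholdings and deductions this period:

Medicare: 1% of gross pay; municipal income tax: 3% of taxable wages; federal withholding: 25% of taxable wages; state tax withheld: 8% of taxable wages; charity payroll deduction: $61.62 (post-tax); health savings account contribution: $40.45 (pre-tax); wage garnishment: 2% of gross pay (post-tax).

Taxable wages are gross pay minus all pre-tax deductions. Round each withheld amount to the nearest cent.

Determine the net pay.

Health savings account contribution: $40.45
Taxable wages = $1,228.06 − $40.45 = $1,187.61
State tax withheld: $1,187.61 × 0.08 = $95.01
Federal withholding: $1,187.61 × 0.25 = $296.90
Municipal income tax: $1,187.61 × 0.03 = $35.63
Medicare: $1,228.06 × 0.01 = $12.28
Charity payroll deduction: $61.62
Wage garnishment: $1,228.06 × 0.02 = $24.56
Total deductions = $40.45 + $95.01 + $296.90 + $35.63 + $12.28 + $61.62 + $24.56 = $566.45
Net pay = $1,228.06 − $566.45 = $661.61

$661.61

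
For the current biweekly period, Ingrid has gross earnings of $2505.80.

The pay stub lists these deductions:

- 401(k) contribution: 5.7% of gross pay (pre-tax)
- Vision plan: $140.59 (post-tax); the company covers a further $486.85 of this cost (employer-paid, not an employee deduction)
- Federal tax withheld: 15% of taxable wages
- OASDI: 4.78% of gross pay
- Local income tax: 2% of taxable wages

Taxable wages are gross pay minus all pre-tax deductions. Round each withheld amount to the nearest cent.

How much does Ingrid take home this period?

$1700.89

401(k) contribution: $2505.80 × 0.057 = $142.83
Taxable wages = $2505.80 − $142.83 = $2362.97
Local income tax: $2362.97 × 0.02 = $47.26
Federal tax withheld: $2362.97 × 0.15 = $354.45
OASDI: $2505.80 × 0.0478 = $119.78
Vision plan: $140.59
(Employer's $486.85 toward vision plan is not withheld from the employee.)
Total deductions = $142.83 + $47.26 + $354.45 + $119.78 + $140.59 = $804.91
Net pay = $2505.80 − $804.91 = $1700.89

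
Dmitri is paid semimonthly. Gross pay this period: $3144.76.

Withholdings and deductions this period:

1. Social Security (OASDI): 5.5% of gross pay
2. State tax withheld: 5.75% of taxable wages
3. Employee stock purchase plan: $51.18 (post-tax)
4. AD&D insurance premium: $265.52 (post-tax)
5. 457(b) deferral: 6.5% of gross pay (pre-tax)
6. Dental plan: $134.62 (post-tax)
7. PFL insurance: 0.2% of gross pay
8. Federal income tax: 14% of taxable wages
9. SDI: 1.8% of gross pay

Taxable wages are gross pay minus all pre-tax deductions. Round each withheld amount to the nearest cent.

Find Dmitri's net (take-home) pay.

$1672.45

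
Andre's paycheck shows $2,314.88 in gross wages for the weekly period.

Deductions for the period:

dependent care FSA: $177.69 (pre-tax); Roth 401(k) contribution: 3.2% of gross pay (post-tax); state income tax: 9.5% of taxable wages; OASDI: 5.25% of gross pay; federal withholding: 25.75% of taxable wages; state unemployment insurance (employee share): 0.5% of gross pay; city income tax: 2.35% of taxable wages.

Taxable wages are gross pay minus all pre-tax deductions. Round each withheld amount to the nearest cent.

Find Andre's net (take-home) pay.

Dependent care FSA: $177.69
Taxable wages = $2,314.88 − $177.69 = $2,137.19
State income tax: $2,137.19 × 0.095 = $203.03
City income tax: $2,137.19 × 0.0235 = $50.22
Federal withholding: $2,137.19 × 0.2575 = $550.33
State unemployment insurance (employee share): $2,314.88 × 0.005 = $11.57
OASDI: $2,314.88 × 0.0525 = $121.53
Roth 401(k) contribution: $2,314.88 × 0.032 = $74.08
Total deductions = $177.69 + $203.03 + $50.22 + $550.33 + $11.57 + $121.53 + $74.08 = $1,188.45
Net pay = $2,314.88 − $1,188.45 = $1,126.43

$1,126.43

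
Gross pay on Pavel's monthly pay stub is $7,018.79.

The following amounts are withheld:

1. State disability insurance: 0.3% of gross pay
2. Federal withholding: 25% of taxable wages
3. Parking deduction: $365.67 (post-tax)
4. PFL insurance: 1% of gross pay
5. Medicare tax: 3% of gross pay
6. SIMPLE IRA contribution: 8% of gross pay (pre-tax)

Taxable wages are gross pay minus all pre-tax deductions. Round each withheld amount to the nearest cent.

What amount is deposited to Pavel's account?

$4,175.49

SIMPLE IRA contribution: $7,018.79 × 0.08 = $561.50
Taxable wages = $7,018.79 − $561.50 = $6,457.29
Federal withholding: $6,457.29 × 0.25 = $1,614.32
PFL insurance: $7,018.79 × 0.01 = $70.19
Medicare tax: $7,018.79 × 0.03 = $210.56
State disability insurance: $7,018.79 × 0.003 = $21.06
Parking deduction: $365.67
Total deductions = $561.50 + $1,614.32 + $70.19 + $210.56 + $21.06 + $365.67 = $2,843.30
Net pay = $7,018.79 − $2,843.30 = $4,175.49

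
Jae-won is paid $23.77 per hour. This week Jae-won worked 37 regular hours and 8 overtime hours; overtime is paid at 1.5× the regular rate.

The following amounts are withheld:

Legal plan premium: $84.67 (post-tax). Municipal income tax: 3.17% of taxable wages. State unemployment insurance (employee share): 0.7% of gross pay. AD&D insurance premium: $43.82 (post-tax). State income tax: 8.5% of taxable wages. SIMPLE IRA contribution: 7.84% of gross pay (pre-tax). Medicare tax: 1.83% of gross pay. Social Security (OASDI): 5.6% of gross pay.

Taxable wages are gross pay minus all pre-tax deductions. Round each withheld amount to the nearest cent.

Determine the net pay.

Regular pay: 37 × $23.77 = $879.49
Overtime pay: 8 × $23.77 × 1.5 = $285.24
Gross pay = $879.49 + $285.24 = $1,164.73
SIMPLE IRA contribution: $1,164.73 × 0.0784 = $91.31
Taxable wages = $1,164.73 − $91.31 = $1,073.42
State income tax: $1,073.42 × 0.085 = $91.24
Municipal income tax: $1,073.42 × 0.0317 = $34.03
Social Security (OASDI): $1,164.73 × 0.056 = $65.22
Medicare tax: $1,164.73 × 0.0183 = $21.31
State unemployment insurance (employee share): $1,164.73 × 0.007 = $8.15
AD&D insurance premium: $43.82
Legal plan premium: $84.67
Total deductions = $91.31 + $91.24 + $34.03 + $65.22 + $21.31 + $8.15 + $43.82 + $84.67 = $439.75
Net pay = $1,164.73 − $439.75 = $724.98

$724.98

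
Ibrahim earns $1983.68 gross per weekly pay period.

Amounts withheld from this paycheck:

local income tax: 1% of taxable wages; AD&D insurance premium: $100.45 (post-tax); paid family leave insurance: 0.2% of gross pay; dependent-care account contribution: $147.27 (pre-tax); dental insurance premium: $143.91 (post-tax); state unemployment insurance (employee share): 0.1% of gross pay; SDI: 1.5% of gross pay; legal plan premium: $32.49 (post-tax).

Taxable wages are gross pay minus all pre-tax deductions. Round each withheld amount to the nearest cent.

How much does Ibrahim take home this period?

Dependent-care account contribution: $147.27
Taxable wages = $1983.68 − $147.27 = $1836.41
Local income tax: $1836.41 × 0.01 = $18.36
SDI: $1983.68 × 0.015 = $29.76
State unemployment insurance (employee share): $1983.68 × 0.001 = $1.98
Paid family leave insurance: $1983.68 × 0.002 = $3.97
Legal plan premium: $32.49
AD&D insurance premium: $100.45
Dental insurance premium: $143.91
Total deductions = $147.27 + $18.36 + $29.76 + $1.98 + $3.97 + $32.49 + $100.45 + $143.91 = $478.19
Net pay = $1983.68 − $478.19 = $1505.49

$1505.49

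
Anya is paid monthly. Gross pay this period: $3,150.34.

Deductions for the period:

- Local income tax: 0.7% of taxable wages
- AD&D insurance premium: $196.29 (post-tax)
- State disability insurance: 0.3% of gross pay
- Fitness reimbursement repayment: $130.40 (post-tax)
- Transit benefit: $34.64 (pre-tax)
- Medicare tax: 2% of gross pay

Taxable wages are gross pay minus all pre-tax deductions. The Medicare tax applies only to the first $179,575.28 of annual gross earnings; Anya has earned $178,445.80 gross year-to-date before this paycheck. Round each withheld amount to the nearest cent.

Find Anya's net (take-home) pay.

$2,735.16

Transit benefit: $34.64
Taxable wages = $3,150.34 − $34.64 = $3,115.70
Local income tax: $3,115.70 × 0.007 = $21.81
Medicare tax: only $179,575.28 − $178,445.80 = $1,129.48 of this check is subject → $1,129.48 × 0.02 = $22.59
State disability insurance: $3,150.34 × 0.003 = $9.45
AD&D insurance premium: $196.29
Fitness reimbursement repayment: $130.40
Total deductions = $34.64 + $21.81 + $22.59 + $9.45 + $196.29 + $130.40 = $415.18
Net pay = $3,150.34 − $415.18 = $2,735.16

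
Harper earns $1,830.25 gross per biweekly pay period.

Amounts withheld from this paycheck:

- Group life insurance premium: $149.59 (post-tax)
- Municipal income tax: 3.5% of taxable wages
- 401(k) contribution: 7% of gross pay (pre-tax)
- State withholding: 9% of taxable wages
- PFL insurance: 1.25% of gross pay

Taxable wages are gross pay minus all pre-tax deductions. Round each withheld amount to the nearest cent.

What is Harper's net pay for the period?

$1,316.90

401(k) contribution: $1,830.25 × 0.07 = $128.12
Taxable wages = $1,830.25 − $128.12 = $1,702.13
State withholding: $1,702.13 × 0.09 = $153.19
Municipal income tax: $1,702.13 × 0.035 = $59.57
PFL insurance: $1,830.25 × 0.0125 = $22.88
Group life insurance premium: $149.59
Total deductions = $128.12 + $153.19 + $59.57 + $22.88 + $149.59 = $513.35
Net pay = $1,830.25 − $513.35 = $1,316.90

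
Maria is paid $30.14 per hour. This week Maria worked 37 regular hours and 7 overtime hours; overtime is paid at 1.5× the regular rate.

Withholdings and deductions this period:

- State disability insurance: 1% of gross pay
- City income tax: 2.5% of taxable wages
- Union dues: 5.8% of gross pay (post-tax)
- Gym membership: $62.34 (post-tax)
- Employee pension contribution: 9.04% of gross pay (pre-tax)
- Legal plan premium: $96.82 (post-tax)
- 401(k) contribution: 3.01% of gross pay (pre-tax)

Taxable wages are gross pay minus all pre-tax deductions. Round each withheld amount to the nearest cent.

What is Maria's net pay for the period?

Regular pay: 37 × $30.14 = $1,115.18
Overtime pay: 7 × $30.14 × 1.5 = $316.47
Gross pay = $1,115.18 + $316.47 = $1,431.65
401(k) contribution: $1,431.65 × 0.0301 = $43.09
Employee pension contribution: $1,431.65 × 0.0904 = $129.42
Pre-tax total = $43.09 + $129.42 = $172.51
Taxable wages = $1,431.65 − $172.51 = $1,259.14
City income tax: $1,259.14 × 0.025 = $31.48
State disability insurance: $1,431.65 × 0.01 = $14.32
Legal plan premium: $96.82
Union dues: $1,431.65 × 0.058 = $83.04
Gym membership: $62.34
Total deductions = $43.09 + $129.42 + $31.48 + $14.32 + $96.82 + $83.04 + $62.34 = $460.51
Net pay = $1,431.65 − $460.51 = $971.14

$971.14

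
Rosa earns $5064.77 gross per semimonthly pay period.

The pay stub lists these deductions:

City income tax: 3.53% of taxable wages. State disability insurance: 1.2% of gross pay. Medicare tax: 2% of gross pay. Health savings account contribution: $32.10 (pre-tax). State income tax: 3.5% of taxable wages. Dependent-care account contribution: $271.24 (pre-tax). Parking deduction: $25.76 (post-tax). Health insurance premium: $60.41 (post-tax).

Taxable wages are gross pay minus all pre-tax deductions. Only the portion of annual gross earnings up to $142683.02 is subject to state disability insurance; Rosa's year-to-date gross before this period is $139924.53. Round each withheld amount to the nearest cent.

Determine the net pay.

$4206.13

Health savings account contribution: $32.10
Dependent-care account contribution: $271.24
Pre-tax total = $32.10 + $271.24 = $303.34
Taxable wages = $5064.77 − $303.34 = $4761.43
City income tax: $4761.43 × 0.0353 = $168.08
State income tax: $4761.43 × 0.035 = $166.65
Medicare tax: $5064.77 × 0.02 = $101.30
State disability insurance: only $142683.02 − $139924.53 = $2758.49 of this check is subject → $2758.49 × 0.012 = $33.10
Health insurance premium: $60.41
Parking deduction: $25.76
Total deductions = $32.10 + $271.24 + $168.08 + $166.65 + $101.30 + $33.10 + $60.41 + $25.76 = $858.64
Net pay = $5064.77 − $858.64 = $4206.13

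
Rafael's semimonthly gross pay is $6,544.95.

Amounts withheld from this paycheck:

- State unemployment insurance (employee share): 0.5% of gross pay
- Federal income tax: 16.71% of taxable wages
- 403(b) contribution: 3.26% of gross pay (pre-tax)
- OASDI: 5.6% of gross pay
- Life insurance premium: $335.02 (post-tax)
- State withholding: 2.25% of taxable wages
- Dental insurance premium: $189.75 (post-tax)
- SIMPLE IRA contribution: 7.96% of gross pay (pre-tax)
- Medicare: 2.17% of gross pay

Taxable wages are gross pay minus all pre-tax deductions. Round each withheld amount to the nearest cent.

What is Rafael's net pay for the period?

$3,642.87

403(b) contribution: $6,544.95 × 0.0326 = $213.37
SIMPLE IRA contribution: $6,544.95 × 0.0796 = $520.98
Pre-tax total = $213.37 + $520.98 = $734.35
Taxable wages = $6,544.95 − $734.35 = $5,810.60
State withholding: $5,810.60 × 0.0225 = $130.74
Federal income tax: $5,810.60 × 0.1671 = $970.95
State unemployment insurance (employee share): $6,544.95 × 0.005 = $32.72
Medicare: $6,544.95 × 0.0217 = $142.03
OASDI: $6,544.95 × 0.056 = $366.52
Life insurance premium: $335.02
Dental insurance premium: $189.75
Total deductions = $213.37 + $520.98 + $130.74 + $970.95 + $32.72 + $142.03 + $366.52 + $335.02 + $189.75 = $2,902.08
Net pay = $6,544.95 − $2,902.08 = $3,642.87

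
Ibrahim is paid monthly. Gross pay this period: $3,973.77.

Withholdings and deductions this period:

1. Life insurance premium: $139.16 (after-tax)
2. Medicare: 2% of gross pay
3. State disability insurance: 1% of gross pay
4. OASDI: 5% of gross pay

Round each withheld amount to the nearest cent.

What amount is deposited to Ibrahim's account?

$3,516.70

Medicare: $3,973.77 × 0.02 = $79.48
OASDI: $3,973.77 × 0.05 = $198.69
State disability insurance: $3,973.77 × 0.01 = $39.74
Life insurance premium: $139.16
Total deductions = $79.48 + $198.69 + $39.74 + $139.16 = $457.07
Net pay = $3,973.77 − $457.07 = $3,516.70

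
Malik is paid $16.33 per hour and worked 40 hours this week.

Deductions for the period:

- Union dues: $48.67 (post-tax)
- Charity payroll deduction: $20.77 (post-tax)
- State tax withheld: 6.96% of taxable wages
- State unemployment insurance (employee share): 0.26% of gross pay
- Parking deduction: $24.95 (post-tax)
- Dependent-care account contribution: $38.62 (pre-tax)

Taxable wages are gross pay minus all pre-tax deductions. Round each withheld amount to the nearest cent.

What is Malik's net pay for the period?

$475.72

Gross pay: 40 × $16.33 = $653.20
Dependent-care account contribution: $38.62
Taxable wages = $653.20 − $38.62 = $614.58
State tax withheld: $614.58 × 0.0696 = $42.77
State unemployment insurance (employee share): $653.20 × 0.0026 = $1.70
Union dues: $48.67
Parking deduction: $24.95
Charity payroll deduction: $20.77
Total deductions = $38.62 + $42.77 + $1.70 + $48.67 + $24.95 + $20.77 = $177.48
Net pay = $653.20 − $177.48 = $475.72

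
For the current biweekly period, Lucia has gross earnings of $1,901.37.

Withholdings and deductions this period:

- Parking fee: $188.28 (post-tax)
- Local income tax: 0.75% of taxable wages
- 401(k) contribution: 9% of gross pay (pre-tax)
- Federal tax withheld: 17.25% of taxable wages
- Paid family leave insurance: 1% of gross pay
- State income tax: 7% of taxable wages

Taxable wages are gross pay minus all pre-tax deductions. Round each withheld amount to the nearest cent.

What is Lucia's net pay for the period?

401(k) contribution: $1,901.37 × 0.09 = $171.12
Taxable wages = $1,901.37 − $171.12 = $1,730.25
State income tax: $1,730.25 × 0.07 = $121.12
Local income tax: $1,730.25 × 0.0075 = $12.98
Federal tax withheld: $1,730.25 × 0.1725 = $298.47
Paid family leave insurance: $1,901.37 × 0.01 = $19.01
Parking fee: $188.28
Total deductions = $171.12 + $121.12 + $12.98 + $298.47 + $19.01 + $188.28 = $810.98
Net pay = $1,901.37 − $810.98 = $1,090.39

$1,090.39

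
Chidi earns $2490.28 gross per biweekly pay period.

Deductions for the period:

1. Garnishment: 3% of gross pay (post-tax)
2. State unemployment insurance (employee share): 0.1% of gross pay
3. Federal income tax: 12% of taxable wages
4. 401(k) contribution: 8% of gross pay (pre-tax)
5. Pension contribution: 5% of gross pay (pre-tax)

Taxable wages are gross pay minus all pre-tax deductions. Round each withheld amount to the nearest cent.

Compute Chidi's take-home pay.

401(k) contribution: $2490.28 × 0.08 = $199.22
Pension contribution: $2490.28 × 0.05 = $124.51
Pre-tax total = $199.22 + $124.51 = $323.73
Taxable wages = $2490.28 − $323.73 = $2166.55
Federal income tax: $2166.55 × 0.12 = $259.99
State unemployment insurance (employee share): $2490.28 × 0.001 = $2.49
Garnishment: $2490.28 × 0.03 = $74.71
Total deductions = $199.22 + $124.51 + $259.99 + $2.49 + $74.71 = $660.92
Net pay = $2490.28 − $660.92 = $1829.36

$1829.36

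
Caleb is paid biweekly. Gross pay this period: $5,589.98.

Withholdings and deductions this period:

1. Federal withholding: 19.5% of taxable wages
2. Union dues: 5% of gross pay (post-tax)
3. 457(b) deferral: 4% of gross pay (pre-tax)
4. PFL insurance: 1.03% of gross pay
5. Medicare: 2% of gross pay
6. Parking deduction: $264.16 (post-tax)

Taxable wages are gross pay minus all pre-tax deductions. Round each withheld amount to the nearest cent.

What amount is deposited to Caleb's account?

457(b) deferral: $5,589.98 × 0.04 = $223.60
Taxable wages = $5,589.98 − $223.60 = $5,366.38
Federal withholding: $5,366.38 × 0.195 = $1,046.44
Medicare: $5,589.98 × 0.02 = $111.80
PFL insurance: $5,589.98 × 0.0103 = $57.58
Parking deduction: $264.16
Union dues: $5,589.98 × 0.05 = $279.50
Total deductions = $223.60 + $1,046.44 + $111.80 + $57.58 + $264.16 + $279.50 = $1,983.08
Net pay = $5,589.98 − $1,983.08 = $3,606.90

$3,606.90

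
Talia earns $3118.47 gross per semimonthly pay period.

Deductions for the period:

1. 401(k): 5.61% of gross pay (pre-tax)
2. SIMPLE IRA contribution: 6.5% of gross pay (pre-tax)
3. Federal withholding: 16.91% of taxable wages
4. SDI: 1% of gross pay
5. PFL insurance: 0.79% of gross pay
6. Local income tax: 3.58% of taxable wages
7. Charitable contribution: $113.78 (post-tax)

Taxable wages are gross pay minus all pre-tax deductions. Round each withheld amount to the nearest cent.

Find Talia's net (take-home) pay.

$2009.63

401(k): $3118.47 × 0.0561 = $174.95
SIMPLE IRA contribution: $3118.47 × 0.065 = $202.70
Pre-tax total = $174.95 + $202.70 = $377.65
Taxable wages = $3118.47 − $377.65 = $2740.82
Local income tax: $2740.82 × 0.0358 = $98.12
Federal withholding: $2740.82 × 0.1691 = $463.47
SDI: $3118.47 × 0.01 = $31.18
PFL insurance: $3118.47 × 0.0079 = $24.64
Charitable contribution: $113.78
Total deductions = $174.95 + $202.70 + $98.12 + $463.47 + $31.18 + $24.64 + $113.78 = $1108.84
Net pay = $3118.47 − $1108.84 = $2009.63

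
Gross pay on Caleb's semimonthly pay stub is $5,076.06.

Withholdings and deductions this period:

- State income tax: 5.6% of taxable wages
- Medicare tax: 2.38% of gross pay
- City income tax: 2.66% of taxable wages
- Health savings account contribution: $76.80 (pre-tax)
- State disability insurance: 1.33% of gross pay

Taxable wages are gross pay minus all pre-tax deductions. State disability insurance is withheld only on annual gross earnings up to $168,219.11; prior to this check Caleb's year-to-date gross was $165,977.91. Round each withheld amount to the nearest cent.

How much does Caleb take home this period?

Health savings account contribution: $76.80
Taxable wages = $5,076.06 − $76.80 = $4,999.26
State income tax: $4,999.26 × 0.056 = $279.96
City income tax: $4,999.26 × 0.0266 = $132.98
State disability insurance: only $168,219.11 − $165,977.91 = $2,241.20 of this check is subject → $2,241.20 × 0.0133 = $29.81
Medicare tax: $5,076.06 × 0.0238 = $120.81
Total deductions = $76.80 + $279.96 + $132.98 + $29.81 + $120.81 = $640.36
Net pay = $5,076.06 − $640.36 = $4,435.70

$4,435.70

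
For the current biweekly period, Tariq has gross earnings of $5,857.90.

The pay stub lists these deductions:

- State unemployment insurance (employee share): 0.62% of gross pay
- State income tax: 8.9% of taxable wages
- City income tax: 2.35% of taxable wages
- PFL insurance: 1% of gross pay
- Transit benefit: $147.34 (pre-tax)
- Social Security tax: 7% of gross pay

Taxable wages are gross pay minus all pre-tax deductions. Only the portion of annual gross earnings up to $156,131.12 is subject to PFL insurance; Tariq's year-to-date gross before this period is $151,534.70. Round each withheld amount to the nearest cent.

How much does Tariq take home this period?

Transit benefit: $147.34
Taxable wages = $5,857.90 − $147.34 = $5,710.56
City income tax: $5,710.56 × 0.0235 = $134.20
State income tax: $5,710.56 × 0.089 = $508.24
State unemployment insurance (employee share): $5,857.90 × 0.0062 = $36.32
Social Security tax: $5,857.90 × 0.07 = $410.05
PFL insurance: only $156,131.12 − $151,534.70 = $4,596.42 of this check is subject → $4,596.42 × 0.01 = $45.96
Total deductions = $147.34 + $134.20 + $508.24 + $36.32 + $410.05 + $45.96 = $1,282.11
Net pay = $5,857.90 − $1,282.11 = $4,575.79

$4,575.79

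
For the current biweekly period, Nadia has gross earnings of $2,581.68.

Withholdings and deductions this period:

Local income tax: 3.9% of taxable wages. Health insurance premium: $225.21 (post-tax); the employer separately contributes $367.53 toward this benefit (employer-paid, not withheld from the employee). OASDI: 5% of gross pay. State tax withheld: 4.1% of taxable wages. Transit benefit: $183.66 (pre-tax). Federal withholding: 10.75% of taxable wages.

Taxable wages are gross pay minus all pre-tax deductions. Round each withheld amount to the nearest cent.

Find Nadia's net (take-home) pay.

Transit benefit: $183.66
Taxable wages = $2,581.68 − $183.66 = $2,398.02
Federal withholding: $2,398.02 × 0.1075 = $257.79
State tax withheld: $2,398.02 × 0.041 = $98.32
Local income tax: $2,398.02 × 0.039 = $93.52
OASDI: $2,581.68 × 0.05 = $129.08
Health insurance premium: $225.21
(Employer's $367.53 toward health insurance premium is not withheld from the employee.)
Total deductions = $183.66 + $257.79 + $98.32 + $93.52 + $129.08 + $225.21 = $987.58
Net pay = $2,581.68 − $987.58 = $1,594.10

$1,594.10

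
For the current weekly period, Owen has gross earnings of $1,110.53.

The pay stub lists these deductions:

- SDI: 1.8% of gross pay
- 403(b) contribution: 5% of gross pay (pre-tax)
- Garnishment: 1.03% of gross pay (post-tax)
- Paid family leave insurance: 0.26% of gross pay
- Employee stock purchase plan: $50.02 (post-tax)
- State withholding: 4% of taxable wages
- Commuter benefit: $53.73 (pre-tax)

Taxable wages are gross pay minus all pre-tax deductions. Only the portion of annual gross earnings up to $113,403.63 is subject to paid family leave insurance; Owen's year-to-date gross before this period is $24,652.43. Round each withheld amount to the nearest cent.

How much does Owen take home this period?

$876.88

Commuter benefit: $53.73
403(b) contribution: $1,110.53 × 0.05 = $55.53
Pre-tax total = $53.73 + $55.53 = $109.26
Taxable wages = $1,110.53 − $109.26 = $1,001.27
State withholding: $1,001.27 × 0.04 = $40.05
Paid family leave insurance: cap not yet reached, full $1,110.53 is subject → $1,110.53 × 0.0026 = $2.89
SDI: $1,110.53 × 0.018 = $19.99
Employee stock purchase plan: $50.02
Garnishment: $1,110.53 × 0.0103 = $11.44
Total deductions = $53.73 + $55.53 + $40.05 + $2.89 + $19.99 + $50.02 + $11.44 = $233.65
Net pay = $1,110.53 − $233.65 = $876.88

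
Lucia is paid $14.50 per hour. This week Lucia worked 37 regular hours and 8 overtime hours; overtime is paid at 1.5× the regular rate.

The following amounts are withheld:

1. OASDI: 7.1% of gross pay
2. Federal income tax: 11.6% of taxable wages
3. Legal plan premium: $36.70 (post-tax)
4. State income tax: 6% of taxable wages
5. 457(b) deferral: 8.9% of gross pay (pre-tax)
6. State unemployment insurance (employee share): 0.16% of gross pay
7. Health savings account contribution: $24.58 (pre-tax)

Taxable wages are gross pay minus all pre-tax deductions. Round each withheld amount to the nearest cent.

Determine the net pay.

Regular pay: 37 × $14.50 = $536.50
Overtime pay: 8 × $14.50 × 1.5 = $174.00
Gross pay = $536.50 + $174.00 = $710.50
457(b) deferral: $710.50 × 0.089 = $63.23
Health savings account contribution: $24.58
Pre-tax total = $63.23 + $24.58 = $87.81
Taxable wages = $710.50 − $87.81 = $622.69
Federal income tax: $622.69 × 0.116 = $72.23
State income tax: $622.69 × 0.06 = $37.36
OASDI: $710.50 × 0.071 = $50.45
State unemployment insurance (employee share): $710.50 × 0.0016 = $1.14
Legal plan premium: $36.70
Total deductions = $63.23 + $24.58 + $72.23 + $37.36 + $50.45 + $1.14 + $36.70 = $285.69
Net pay = $710.50 − $285.69 = $424.81

$424.81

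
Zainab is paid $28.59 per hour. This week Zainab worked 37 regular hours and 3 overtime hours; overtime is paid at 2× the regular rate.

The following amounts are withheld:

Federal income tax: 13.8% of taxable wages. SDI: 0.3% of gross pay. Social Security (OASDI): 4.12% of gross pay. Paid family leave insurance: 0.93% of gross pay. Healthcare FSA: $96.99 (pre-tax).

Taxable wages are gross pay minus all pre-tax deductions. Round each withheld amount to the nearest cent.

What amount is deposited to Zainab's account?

$910.34

Regular pay: 37 × $28.59 = $1057.83
Overtime pay: 3 × $28.59 × 2 = $171.54
Gross pay = $1057.83 + $171.54 = $1229.37
Healthcare FSA: $96.99
Taxable wages = $1229.37 − $96.99 = $1132.38
Federal income tax: $1132.38 × 0.138 = $156.27
Social Security (OASDI): $1229.37 × 0.0412 = $50.65
SDI: $1229.37 × 0.003 = $3.69
Paid family leave insurance: $1229.37 × 0.0093 = $11.43
Total deductions = $96.99 + $156.27 + $50.65 + $3.69 + $11.43 = $319.03
Net pay = $1229.37 − $319.03 = $910.34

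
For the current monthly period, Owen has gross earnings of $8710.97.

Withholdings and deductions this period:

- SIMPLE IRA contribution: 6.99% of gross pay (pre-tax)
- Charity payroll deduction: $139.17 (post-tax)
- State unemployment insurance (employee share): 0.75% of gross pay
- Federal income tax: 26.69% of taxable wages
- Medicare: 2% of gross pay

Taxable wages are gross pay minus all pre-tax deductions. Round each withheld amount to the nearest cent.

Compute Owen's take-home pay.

$5560.91

SIMPLE IRA contribution: $8710.97 × 0.0699 = $608.90
Taxable wages = $8710.97 − $608.90 = $8102.07
Federal income tax: $8102.07 × 0.2669 = $2162.44
Medicare: $8710.97 × 0.02 = $174.22
State unemployment insurance (employee share): $8710.97 × 0.0075 = $65.33
Charity payroll deduction: $139.17
Total deductions = $608.90 + $2162.44 + $174.22 + $65.33 + $139.17 = $3150.06
Net pay = $8710.97 − $3150.06 = $5560.91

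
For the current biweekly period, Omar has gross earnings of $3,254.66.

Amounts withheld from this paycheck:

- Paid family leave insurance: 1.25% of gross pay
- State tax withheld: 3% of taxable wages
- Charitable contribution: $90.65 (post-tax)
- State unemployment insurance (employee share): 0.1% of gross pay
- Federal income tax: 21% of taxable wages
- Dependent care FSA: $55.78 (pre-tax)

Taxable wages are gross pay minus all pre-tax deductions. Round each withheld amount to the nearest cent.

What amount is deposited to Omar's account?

$2,296.57

Dependent care FSA: $55.78
Taxable wages = $3,254.66 − $55.78 = $3,198.88
Federal income tax: $3,198.88 × 0.21 = $671.76
State tax withheld: $3,198.88 × 0.03 = $95.97
State unemployment insurance (employee share): $3,254.66 × 0.001 = $3.25
Paid family leave insurance: $3,254.66 × 0.0125 = $40.68
Charitable contribution: $90.65
Total deductions = $55.78 + $671.76 + $95.97 + $3.25 + $40.68 + $90.65 = $958.09
Net pay = $3,254.66 − $958.09 = $2,296.57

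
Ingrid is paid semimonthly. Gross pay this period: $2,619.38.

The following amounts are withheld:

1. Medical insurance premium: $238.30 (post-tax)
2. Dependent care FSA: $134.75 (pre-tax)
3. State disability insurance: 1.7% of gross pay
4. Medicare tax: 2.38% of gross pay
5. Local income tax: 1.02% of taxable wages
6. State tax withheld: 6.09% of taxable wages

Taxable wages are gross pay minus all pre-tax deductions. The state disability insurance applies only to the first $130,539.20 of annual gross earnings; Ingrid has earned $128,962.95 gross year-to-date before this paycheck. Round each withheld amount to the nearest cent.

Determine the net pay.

$1,980.54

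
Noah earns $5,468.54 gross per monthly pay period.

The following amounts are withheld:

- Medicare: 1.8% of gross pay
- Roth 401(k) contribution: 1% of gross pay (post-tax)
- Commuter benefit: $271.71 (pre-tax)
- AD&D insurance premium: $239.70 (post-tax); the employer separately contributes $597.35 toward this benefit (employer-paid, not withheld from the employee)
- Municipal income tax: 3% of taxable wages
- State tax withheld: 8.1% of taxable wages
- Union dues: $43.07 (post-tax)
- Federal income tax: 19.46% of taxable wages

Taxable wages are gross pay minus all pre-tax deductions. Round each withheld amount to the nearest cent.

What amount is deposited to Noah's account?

$3,172.80

Commuter benefit: $271.71
Taxable wages = $5,468.54 − $271.71 = $5,196.83
Federal income tax: $5,196.83 × 0.1946 = $1,011.30
State tax withheld: $5,196.83 × 0.081 = $420.94
Municipal income tax: $5,196.83 × 0.03 = $155.90
Medicare: $5,468.54 × 0.018 = $98.43
Roth 401(k) contribution: $5,468.54 × 0.01 = $54.69
Union dues: $43.07
AD&D insurance premium: $239.70
(Employer's $597.35 toward AD&D insurance premium is not withheld from the employee.)
Total deductions = $271.71 + $1,011.30 + $420.94 + $155.90 + $98.43 + $54.69 + $43.07 + $239.70 = $2,295.74
Net pay = $5,468.54 − $2,295.74 = $3,172.80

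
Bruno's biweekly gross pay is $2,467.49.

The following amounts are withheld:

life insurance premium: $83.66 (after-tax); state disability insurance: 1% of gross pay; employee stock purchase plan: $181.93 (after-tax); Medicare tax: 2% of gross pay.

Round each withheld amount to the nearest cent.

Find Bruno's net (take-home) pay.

State disability insurance: $2,467.49 × 0.01 = $24.67
Medicare tax: $2,467.49 × 0.02 = $49.35
Life insurance premium: $83.66
Employee stock purchase plan: $181.93
Total deductions = $24.67 + $49.35 + $83.66 + $181.93 = $339.61
Net pay = $2,467.49 − $339.61 = $2,127.88

$2,127.88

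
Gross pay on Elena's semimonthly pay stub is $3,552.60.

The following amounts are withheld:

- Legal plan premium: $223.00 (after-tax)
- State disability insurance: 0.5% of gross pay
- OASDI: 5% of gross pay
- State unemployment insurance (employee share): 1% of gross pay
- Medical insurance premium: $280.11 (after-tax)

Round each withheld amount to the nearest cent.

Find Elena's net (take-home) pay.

$2,818.57

OASDI: $3,552.60 × 0.05 = $177.63
State disability insurance: $3,552.60 × 0.005 = $17.76
State unemployment insurance (employee share): $3,552.60 × 0.01 = $35.53
Medical insurance premium: $280.11
Legal plan premium: $223.00
Total deductions = $177.63 + $17.76 + $35.53 + $280.11 + $223.00 = $734.03
Net pay = $3,552.60 − $734.03 = $2,818.57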